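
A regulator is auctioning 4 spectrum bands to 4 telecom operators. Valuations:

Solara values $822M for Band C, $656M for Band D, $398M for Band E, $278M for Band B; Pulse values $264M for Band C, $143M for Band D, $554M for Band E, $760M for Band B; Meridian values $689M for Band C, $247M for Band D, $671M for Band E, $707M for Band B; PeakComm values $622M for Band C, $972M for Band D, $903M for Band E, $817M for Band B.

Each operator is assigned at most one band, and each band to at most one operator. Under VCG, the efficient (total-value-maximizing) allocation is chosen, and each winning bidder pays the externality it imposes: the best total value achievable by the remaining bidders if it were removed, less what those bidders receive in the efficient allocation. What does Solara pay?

Efficient allocation: Solara→Band C ($822M), Pulse→Band B ($760M), Meridian→Band E ($671M), PeakComm→Band D ($972M); total welfare W = $3225M.
Solara receives Band C at value $822M, so the others get W − 822 = $2403M.
Without Solara: best allocation of the remaining 3 bidders over all 4 bands is Pulse→Band B ($760M), Meridian→Band C ($689M), PeakComm→Band D ($972M), total $2421M.
VCG payment = (others' best without Solara) − (others' welfare with Solara) = 2421 − 2403 = $18M.

Solara pays $18M.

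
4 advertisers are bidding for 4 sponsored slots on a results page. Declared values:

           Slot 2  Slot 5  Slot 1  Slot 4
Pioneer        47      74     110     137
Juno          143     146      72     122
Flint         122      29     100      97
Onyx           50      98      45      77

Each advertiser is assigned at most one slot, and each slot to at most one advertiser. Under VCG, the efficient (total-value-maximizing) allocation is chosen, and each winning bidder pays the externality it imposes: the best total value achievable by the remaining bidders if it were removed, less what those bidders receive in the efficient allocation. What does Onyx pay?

Efficient allocation: Pioneer→Slot 4 ($137), Juno→Slot 2 ($143), Flint→Slot 1 ($100), Onyx→Slot 5 ($98); total welfare W = $478.
Onyx receives Slot 5 at value $98, so the others get W − 98 = $380.
Without Onyx: best allocation of the remaining 3 bidders over all 4 slots is Pioneer→Slot 4 ($137), Juno→Slot 5 ($146), Flint→Slot 2 ($122), total $405.
VCG payment = (others' best without Onyx) − (others' welfare with Onyx) = 405 − 380 = $25.

Onyx pays $25.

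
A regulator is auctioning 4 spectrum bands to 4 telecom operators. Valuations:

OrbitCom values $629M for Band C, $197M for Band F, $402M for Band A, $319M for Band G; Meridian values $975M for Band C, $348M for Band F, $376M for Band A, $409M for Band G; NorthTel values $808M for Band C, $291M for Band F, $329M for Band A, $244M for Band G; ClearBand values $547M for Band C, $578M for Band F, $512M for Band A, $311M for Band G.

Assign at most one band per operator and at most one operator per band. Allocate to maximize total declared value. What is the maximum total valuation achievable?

Optimal: OrbitCom→Band G ($319M), Meridian→Band C ($975M), NorthTel→Band A ($329M), ClearBand→Band F ($578M) — total 319+975+329+578 = $2201M.
Row-greedy (each operator in turn takes its best remaining band) gives $1945M, worse by 256.
Next-best assignment: OrbitCom→Band A, Meridian→Band C, NorthTel→Band G, ClearBand→Band F = $2199M.
Every other assignment is strictly worse.

Max total: $2201M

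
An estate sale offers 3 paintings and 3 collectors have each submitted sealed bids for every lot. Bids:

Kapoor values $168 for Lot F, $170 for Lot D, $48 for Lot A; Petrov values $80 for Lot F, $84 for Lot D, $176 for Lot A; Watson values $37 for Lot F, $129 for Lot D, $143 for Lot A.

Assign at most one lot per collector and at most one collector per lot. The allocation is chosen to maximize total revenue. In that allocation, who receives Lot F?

This is the linear assignment problem.
Optimal: Kapoor→Lot F ($168), Petrov→Lot A ($176), Watson→Lot D ($129) — total 168+176+129 = $473.
Row-greedy (each collector in turn takes its best remaining lot) gives $383, worse by 90.
Swapping Kapoor↔Petrov (Kapoor→Lot A $48, Petrov→Lot F $80) loses 216.
Checked against all permutations: $473 is optimal.
Kapoor's own top lot is Lot D ($170), but forcing Kapoor→Lot D and reassigning the rest optimally gives only $393 — worse by 80.

Kapoor receives Lot F.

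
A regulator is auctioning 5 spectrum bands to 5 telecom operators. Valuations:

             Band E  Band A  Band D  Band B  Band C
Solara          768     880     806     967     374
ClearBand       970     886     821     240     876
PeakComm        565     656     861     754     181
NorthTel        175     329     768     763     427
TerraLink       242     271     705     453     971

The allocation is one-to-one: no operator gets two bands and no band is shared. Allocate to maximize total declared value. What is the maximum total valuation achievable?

Max total: $4445M

This is the linear assignment problem.
Optimal: Solara→Band A ($880M), ClearBand→Band E ($970M), PeakComm→Band D ($861M), NorthTel→Band B ($763M), TerraLink→Band C ($971M) — total 880+970+861+763+971 = $4445M.
Next-best assignment: Solara→Band A, ClearBand→Band E, PeakComm→Band B, NorthTel→Band D, TerraLink→Band C = $4343M.
Swapping TerraLink↔NorthTel (TerraLink→Band B $453M, NorthTel→Band C $427M) loses 854.
No other one-to-one assignment exceeds $4445M.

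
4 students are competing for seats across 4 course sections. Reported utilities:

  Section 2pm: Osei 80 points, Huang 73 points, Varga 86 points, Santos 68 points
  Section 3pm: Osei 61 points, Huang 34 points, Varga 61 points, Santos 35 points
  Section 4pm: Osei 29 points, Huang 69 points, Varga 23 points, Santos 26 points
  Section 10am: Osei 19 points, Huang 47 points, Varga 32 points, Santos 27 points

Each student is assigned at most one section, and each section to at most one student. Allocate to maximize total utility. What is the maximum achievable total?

Max total: 243 points

Optimal: Osei→Section 3pm (61 points), Huang→Section 4pm (69 points), Varga→Section 2pm (86 points), Santos→Section 10am (27 points) — total 61+69+86+27 = 243 points.
Row-greedy (each student in turn takes its best remaining section) gives 237 points, worse by 6.
Next-best assignment: Osei→Section 2pm, Huang→Section 4pm, Varga→Section 3pm, Santos→Section 10am = 237 points.
Swapping Huang↔Varga (Huang→Section 2pm 73 points, Varga→Section 4pm 23 points) loses 59.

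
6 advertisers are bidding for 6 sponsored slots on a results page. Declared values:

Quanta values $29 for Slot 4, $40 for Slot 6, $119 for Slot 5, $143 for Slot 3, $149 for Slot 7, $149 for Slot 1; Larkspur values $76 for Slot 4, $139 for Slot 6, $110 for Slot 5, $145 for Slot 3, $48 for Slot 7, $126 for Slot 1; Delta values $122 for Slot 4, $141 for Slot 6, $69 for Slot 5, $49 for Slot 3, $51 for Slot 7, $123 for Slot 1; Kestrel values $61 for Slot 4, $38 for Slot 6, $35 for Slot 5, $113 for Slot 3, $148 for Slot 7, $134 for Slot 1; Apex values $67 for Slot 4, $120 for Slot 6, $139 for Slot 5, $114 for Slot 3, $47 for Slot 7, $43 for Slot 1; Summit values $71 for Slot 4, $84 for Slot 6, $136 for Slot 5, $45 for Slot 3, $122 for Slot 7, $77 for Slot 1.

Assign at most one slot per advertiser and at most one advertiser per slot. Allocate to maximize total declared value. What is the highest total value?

Optimal: Quanta→Slot 1 ($149), Larkspur→Slot 3 ($145), Delta→Slot 4 ($122), Kestrel→Slot 7 ($148), Apex→Slot 6 ($120), Summit→Slot 5 ($136) — total 149+145+122+148+120+136 = $820.
Next-best assignment: Quanta→Slot 1, Larkspur→Slot 6, Delta→Slot 4, Kestrel→Slot 7, Apex→Slot 3, Summit→Slot 5 = $808.
Swapping Quanta↔Kestrel (Quanta→Slot 7 $149, Kestrel→Slot 1 $134) loses 14.

Max total: $820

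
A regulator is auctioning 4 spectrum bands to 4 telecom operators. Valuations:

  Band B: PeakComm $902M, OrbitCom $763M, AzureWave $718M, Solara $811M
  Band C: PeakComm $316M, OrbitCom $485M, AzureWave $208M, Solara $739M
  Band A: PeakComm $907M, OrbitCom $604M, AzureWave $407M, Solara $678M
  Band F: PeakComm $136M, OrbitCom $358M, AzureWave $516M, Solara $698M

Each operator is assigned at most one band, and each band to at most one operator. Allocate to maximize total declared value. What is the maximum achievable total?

This is a one-to-one assignment (maximum-weight bipartite matching).
Optimal: PeakComm→Band A ($907M), OrbitCom→Band B ($763M), AzureWave→Band F ($516M), Solara→Band C ($739M) — total 907+763+516+739 = $2925M.
Max-entry greedy (repeatedly take the single best remaining cell) gives $2719M, worse by 206.
Next-best assignment: PeakComm→Band A, OrbitCom→Band C, AzureWave→Band B, Solara→Band F = $2808M.
Every other assignment is strictly worse.

Maximum total: $2925M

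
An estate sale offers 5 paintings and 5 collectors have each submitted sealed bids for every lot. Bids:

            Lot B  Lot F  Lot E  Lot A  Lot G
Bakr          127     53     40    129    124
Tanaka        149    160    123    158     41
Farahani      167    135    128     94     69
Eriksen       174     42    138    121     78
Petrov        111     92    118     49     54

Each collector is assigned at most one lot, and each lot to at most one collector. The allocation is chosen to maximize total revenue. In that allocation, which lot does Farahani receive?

Farahani receives Lot F.

This is the linear assignment problem.
Optimal: Bakr→Lot G ($124), Tanaka→Lot A ($158), Farahani→Lot F ($135), Eriksen→Lot B ($174), Petrov→Lot E ($118) — total 124+158+135+174+118 = $709.
Next-best assignment: Bakr→Lot G, Tanaka→Lot F, Farahani→Lot B, Eriksen→Lot A, Petrov→Lot E = $690.
Every other assignment is strictly worse.
Farahani's own top lot is Lot B ($167), but forcing Farahani→Lot B and reassigning the rest optimally gives only $690 — worse by 19.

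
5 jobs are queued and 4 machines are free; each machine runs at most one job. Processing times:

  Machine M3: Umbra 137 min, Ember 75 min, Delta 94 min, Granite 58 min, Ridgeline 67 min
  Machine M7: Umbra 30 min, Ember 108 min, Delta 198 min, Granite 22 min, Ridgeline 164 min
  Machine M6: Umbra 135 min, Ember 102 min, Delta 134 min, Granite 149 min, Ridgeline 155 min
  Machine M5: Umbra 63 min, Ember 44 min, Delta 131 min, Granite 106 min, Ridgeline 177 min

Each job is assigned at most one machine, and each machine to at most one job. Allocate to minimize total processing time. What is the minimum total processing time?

Minimum total: 254 min

Optimal: Ridgeline→Machine M3 (67 min), Granite→Machine M7 (22 min), Ember→Machine M6 (102 min), Umbra→Machine M5 (63 min) — total 67+22+102+63 = 254 min.
Row-greedy (each job in turn takes its cheapest remaining machine) gives 317 min, worse by 63.
Swapping Umbra↔Ember (Umbra→Machine M6 135 min, Ember→Machine M5 44 min) adds 14.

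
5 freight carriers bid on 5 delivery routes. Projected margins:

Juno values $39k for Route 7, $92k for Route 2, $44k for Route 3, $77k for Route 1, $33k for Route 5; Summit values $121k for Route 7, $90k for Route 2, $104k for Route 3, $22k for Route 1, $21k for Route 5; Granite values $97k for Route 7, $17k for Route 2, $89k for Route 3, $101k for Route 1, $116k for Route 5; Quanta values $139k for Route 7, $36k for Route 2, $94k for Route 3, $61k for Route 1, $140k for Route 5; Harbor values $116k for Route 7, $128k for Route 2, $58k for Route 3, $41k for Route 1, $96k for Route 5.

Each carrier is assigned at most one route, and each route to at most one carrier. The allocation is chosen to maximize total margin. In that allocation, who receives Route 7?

Quanta receives Route 7.

Optimal: Juno→Route 1 ($77k), Summit→Route 3 ($104k), Granite→Route 5 ($116k), Quanta→Route 7 ($139k), Harbor→Route 2 ($128k) — total 77+104+116+139+128 = $564k.
Checked against all permutations: $564k is optimal.
Quanta's own top route is Route 5 ($140k), but forcing Quanta→Route 5 and reassigning the rest optimally gives only $555k — worse by 9.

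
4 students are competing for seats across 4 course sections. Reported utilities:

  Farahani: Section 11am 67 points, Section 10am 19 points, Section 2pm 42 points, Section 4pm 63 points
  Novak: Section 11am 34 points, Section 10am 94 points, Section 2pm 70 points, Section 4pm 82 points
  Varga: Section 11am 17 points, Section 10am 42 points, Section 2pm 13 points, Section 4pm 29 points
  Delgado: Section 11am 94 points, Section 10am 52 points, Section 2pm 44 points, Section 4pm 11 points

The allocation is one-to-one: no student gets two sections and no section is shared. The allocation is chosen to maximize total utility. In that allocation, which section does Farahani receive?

Optimal: Farahani→Section 4pm (63 points), Novak→Section 2pm (70 points), Varga→Section 10am (42 points), Delgado→Section 11am (94 points) — total 63+70+42+94 = 269 points.
Column-greedy (each section in turn goes to its best remaining student) gives 259 points, worse by 10.
Swapping Varga↔Novak (Varga→Section 2pm 13 points, Novak→Section 10am 94 points) loses 5.
Farahani's own top section is Section 11am (67 points), but forcing Farahani→Section 11am and reassigning the rest optimally gives only 235 points — worse by 34.

Farahani receives Section 4pm.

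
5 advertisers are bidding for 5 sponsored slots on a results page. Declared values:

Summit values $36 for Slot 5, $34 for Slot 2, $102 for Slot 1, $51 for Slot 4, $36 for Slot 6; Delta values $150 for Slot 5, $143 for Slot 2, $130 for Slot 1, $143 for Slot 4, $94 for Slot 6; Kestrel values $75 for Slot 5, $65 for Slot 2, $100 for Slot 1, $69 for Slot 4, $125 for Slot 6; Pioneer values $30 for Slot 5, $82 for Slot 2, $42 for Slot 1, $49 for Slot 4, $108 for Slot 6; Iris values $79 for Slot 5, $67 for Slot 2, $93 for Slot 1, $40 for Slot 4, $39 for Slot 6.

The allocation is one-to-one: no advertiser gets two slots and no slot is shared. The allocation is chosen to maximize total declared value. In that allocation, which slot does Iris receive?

Iris receives Slot 5.

This is a one-to-one assignment (maximum-weight bipartite matching).
Optimal: Summit→Slot 1 ($102), Delta→Slot 4 ($143), Kestrel→Slot 6 ($125), Pioneer→Slot 2 ($82), Iris→Slot 5 ($79) — total 102+143+125+82+79 = $531.
Column-greedy (each slot in turn goes to its best remaining advertiser) gives $442, worse by 89.
Iris's own top slot is Slot 1 ($93), but forcing Iris→Slot 1 and reassigning the rest optimally gives only $501 — worse by 30.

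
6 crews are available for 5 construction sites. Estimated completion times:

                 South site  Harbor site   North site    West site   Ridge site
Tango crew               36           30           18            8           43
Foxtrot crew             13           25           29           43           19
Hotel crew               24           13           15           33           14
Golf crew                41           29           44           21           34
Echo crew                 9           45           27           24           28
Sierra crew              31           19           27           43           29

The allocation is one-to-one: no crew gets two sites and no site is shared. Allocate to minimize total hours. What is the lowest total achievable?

Minimum total: 70 hours

This is the linear assignment problem.
Optimal: Echo crew→South site (9 hours), Sierra crew→Harbor site (19 hours), Hotel crew→North site (15 hours), Tango crew→West site (8 hours), Foxtrot crew→Ridge site (19 hours) — total 9+19+15+8+19 = 70 hours.
Row-greedy (each crew in turn takes its cheapest remaining site) gives 95 hours, worse by 25.
Next-best assignment: Echo crew→South site, Hotel crew→Harbor site, Sierra crew→North site, Tango crew→West site, Foxtrot crew→Ridge site = 76 hours.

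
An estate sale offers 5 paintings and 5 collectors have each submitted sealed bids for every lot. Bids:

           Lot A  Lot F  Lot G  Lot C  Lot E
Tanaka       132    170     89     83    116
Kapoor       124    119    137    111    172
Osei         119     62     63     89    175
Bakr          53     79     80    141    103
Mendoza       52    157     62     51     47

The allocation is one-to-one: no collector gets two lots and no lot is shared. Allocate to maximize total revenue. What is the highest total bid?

Max total: $742

This is a one-to-one assignment (maximum-weight bipartite matching).
Optimal: Tanaka→Lot A ($132), Kapoor→Lot G ($137), Osei→Lot E ($175), Bakr→Lot C ($141), Mendoza→Lot F ($157) — total 132+137+175+141+157 = $742.
Row-greedy (each collector in turn takes its best remaining lot) gives $664, worse by 78.
Next-best assignment: Tanaka→Lot G, Kapoor→Lot A, Osei→Lot E, Bakr→Lot C, Mendoza→Lot F = $686.
Swapping Kapoor↔Tanaka (Kapoor→Lot A $124, Tanaka→Lot G $89) loses 56.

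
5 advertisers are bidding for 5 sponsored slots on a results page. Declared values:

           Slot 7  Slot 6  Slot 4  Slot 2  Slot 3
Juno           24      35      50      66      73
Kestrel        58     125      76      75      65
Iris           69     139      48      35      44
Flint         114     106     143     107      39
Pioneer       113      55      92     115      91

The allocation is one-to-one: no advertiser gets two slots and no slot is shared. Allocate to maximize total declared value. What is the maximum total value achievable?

Max total: $543

Optimal: Juno→Slot 3 ($73), Kestrel→Slot 2 ($75), Iris→Slot 6 ($139), Flint→Slot 4 ($143), Pioneer→Slot 7 ($113) — total 73+75+139+143+113 = $543.
Row-greedy (each advertiser in turn takes its best remaining slot) gives $525, worse by 18.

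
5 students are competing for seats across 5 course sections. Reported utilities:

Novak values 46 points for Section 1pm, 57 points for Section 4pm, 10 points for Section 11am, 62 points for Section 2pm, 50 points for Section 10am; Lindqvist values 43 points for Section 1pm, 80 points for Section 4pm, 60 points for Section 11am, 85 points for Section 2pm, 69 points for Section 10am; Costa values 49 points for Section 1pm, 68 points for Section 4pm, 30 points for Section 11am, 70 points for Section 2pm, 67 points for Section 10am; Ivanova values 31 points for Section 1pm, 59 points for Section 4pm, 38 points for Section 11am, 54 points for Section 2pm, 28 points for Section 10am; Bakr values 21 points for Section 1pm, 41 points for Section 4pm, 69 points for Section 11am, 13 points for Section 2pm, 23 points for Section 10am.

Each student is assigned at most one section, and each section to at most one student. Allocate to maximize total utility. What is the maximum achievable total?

This is the linear assignment problem.
Optimal: Novak→Section 1pm (46 points), Lindqvist→Section 2pm (85 points), Costa→Section 10am (67 points), Ivanova→Section 4pm (59 points), Bakr→Section 11am (69 points) — total 46+85+67+59+69 = 326 points.
Column-greedy (each section in turn goes to its best remaining student) gives 288 points, worse by 38.
Next-best assignment: Novak→Section 1pm, Lindqvist→Section 4pm, Costa→Section 10am, Ivanova→Section 2pm, Bakr→Section 11am = 316 points.

Maximum total: 326 points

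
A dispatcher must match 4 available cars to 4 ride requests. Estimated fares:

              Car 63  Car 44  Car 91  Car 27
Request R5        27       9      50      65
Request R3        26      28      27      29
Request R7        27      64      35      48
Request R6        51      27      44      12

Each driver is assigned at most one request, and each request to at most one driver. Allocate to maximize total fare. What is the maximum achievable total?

Optimal: Car 63→Request R6 ($51), Car 44→Request R7 ($64), Car 91→Request R3 ($27), Car 27→Request R5 ($65) — total 51+64+27+65 = $207.
Column-greedy (each request in turn goes to its best remaining driver) gives $179, worse by 28.
Next-best assignment: Car 63→Request R3, Car 44→Request R7, Car 91→Request R6, Car 27→Request R5 = $199.
Every other assignment is strictly worse.

Maximum total: $207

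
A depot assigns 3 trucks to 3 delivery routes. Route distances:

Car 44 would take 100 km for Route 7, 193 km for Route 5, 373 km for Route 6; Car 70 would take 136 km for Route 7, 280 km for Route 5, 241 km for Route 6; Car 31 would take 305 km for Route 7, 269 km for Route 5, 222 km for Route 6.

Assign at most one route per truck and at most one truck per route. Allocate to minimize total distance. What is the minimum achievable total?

This is the linear assignment problem.
Optimal: Car 44→Route 5 (193 km), Car 70→Route 7 (136 km), Car 31→Route 6 (222 km) — total 193+136+222 = 551 km.
Next-best assignment: Car 44→Route 7, Car 70→Route 5, Car 31→Route 6 = 602 km.

Minimum total: 551 km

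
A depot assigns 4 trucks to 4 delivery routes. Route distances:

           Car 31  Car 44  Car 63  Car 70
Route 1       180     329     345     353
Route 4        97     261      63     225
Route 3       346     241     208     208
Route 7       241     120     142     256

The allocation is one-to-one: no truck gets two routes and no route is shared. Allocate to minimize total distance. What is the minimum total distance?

Minimum total: 571 km

Treat this as an assignment problem: match each truck to one route.
Optimal: Car 31→Route 1 (180 km), Car 44→Route 7 (120 km), Car 63→Route 4 (63 km), Car 70→Route 3 (208 km) — total 180+120+63+208 = 571 km.
Row-greedy (each truck in turn takes its cheapest remaining route) gives 778 km, worse by 207.
Swapping Car 44↔Car 70 (Car 44→Route 3 241 km, Car 70→Route 7 256 km) adds 169.
No other one-to-one assignment undercuts 571 km.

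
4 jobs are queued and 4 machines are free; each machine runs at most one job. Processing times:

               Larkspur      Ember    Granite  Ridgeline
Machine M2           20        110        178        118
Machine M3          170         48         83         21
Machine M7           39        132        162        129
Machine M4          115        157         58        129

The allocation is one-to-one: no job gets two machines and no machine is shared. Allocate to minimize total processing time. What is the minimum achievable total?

Optimal: Larkspur→Machine M7 (39 min), Ember→Machine M2 (110 min), Granite→Machine M4 (58 min), Ridgeline→Machine M3 (21 min) — total 39+110+58+21 = 228 min.

Min total: 228 min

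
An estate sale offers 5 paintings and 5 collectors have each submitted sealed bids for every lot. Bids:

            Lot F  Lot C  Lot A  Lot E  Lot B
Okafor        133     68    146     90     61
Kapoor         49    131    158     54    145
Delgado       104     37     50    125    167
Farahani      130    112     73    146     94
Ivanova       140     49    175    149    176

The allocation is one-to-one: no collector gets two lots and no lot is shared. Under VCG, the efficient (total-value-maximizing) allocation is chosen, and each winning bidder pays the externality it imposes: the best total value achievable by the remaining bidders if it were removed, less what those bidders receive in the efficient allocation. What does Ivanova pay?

Ivanova pays $27.

Efficient allocation: Okafor→Lot F ($133), Kapoor→Lot C ($131), Delgado→Lot B ($167), Farahani→Lot E ($146), Ivanova→Lot A ($175); total welfare W = $752.
Ivanova receives Lot A at value $175, so the others get W − 175 = $577.
Without Ivanova: best allocation of the remaining 4 bidders over all 5 lots is Okafor→Lot F ($133), Kapoor→Lot A ($158), Delgado→Lot B ($167), Farahani→Lot E ($146), total $604.
VCG payment = (others' best without Ivanova) − (others' welfare with Ivanova) = 604 − 577 = $27.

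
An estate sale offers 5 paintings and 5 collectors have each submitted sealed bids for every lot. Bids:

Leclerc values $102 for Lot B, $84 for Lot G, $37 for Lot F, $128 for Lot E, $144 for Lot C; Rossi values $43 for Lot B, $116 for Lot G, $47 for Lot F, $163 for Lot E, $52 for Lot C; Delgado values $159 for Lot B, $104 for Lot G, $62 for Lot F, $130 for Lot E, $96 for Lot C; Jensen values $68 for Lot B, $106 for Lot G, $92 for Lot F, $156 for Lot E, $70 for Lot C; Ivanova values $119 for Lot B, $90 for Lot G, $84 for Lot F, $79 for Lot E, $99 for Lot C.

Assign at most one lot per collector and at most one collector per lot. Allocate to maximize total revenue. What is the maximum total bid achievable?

Optimal: Leclerc→Lot C ($144), Rossi→Lot G ($116), Delgado→Lot B ($159), Jensen→Lot E ($156), Ivanova→Lot F ($84) — total 144+116+159+156+84 = $659.
Row-greedy (each collector in turn takes its best remaining lot) gives $656, worse by 3.
Swapping Delgado↔Jensen (Delgado→Lot E $130, Jensen→Lot B $68) loses 117.

Max total: $659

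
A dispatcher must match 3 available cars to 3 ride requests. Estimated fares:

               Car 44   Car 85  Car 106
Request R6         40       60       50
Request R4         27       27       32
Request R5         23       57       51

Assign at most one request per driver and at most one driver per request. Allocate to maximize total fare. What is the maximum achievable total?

Optimal: Car 44→Request R4 ($27), Car 85→Request R6 ($60), Car 106→Request R5 ($51) — total 27+60+51 = $138.
Column-greedy (each request in turn goes to its best remaining driver) gives $115, worse by 23.
No other one-to-one assignment exceeds $138.

Max total: $138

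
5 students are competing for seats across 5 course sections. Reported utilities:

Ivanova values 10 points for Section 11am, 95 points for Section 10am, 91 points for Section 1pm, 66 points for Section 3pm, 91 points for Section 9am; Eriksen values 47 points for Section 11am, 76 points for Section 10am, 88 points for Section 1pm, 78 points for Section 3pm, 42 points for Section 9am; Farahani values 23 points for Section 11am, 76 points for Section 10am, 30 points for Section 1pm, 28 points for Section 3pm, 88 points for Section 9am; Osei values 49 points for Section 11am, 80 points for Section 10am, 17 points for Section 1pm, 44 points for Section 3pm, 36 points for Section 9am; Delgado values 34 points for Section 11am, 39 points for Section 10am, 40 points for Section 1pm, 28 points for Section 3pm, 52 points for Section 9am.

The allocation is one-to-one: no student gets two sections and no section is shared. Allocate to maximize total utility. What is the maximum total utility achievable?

Max total: 371 points

Optimal: Ivanova→Section 1pm (91 points), Eriksen→Section 3pm (78 points), Farahani→Section 9am (88 points), Osei→Section 10am (80 points), Delgado→Section 11am (34 points) — total 91+78+88+80+34 = 371 points.
Row-greedy (each student in turn takes its best remaining section) gives 348 points, worse by 23.
Next-best assignment: Ivanova→Section 3pm, Eriksen→Section 1pm, Farahani→Section 9am, Osei→Section 10am, Delgado→Section 11am = 356 points.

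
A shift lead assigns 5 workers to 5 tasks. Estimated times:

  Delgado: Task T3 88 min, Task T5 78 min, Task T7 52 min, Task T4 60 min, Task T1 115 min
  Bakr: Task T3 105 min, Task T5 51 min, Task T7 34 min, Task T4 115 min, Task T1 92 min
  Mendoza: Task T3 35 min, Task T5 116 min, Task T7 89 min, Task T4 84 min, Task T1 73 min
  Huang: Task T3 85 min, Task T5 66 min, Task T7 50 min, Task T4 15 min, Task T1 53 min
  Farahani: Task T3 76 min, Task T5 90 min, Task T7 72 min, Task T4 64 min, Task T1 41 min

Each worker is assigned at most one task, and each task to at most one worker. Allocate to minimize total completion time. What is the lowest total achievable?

Optimal: Delgado→Task T7 (52 min), Bakr→Task T5 (51 min), Mendoza→Task T3 (35 min), Huang→Task T4 (15 min), Farahani→Task T1 (41 min) — total 52+51+35+15+41 = 194 min.

Min total: 194 min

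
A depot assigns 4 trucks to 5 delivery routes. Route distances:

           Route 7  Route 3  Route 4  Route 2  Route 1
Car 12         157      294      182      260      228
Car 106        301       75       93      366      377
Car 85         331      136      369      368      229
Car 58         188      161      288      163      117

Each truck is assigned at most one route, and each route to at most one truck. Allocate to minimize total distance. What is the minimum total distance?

Minimum total: 503 km

Treat this as an assignment problem: match each truck to one route.
Optimal: Car 12→Route 7 (157 km), Car 106→Route 4 (93 km), Car 85→Route 3 (136 km), Car 58→Route 1 (117 km) — total 157+93+136+117 = 503 km.
Column-greedy (each route in turn goes to its cheapest remaining truck) gives 888 km, worse by 385.
Next-best assignment: Car 12→Route 7, Car 106→Route 4, Car 85→Route 3, Car 58→Route 2 = 549 km.
No other one-to-one assignment undercuts 503 km.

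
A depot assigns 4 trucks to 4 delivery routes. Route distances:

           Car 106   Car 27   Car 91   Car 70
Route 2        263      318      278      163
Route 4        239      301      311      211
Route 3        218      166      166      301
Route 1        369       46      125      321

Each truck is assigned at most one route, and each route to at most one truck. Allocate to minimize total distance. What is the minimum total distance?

Optimal: Car 106→Route 4 (239 km), Car 27→Route 1 (46 km), Car 91→Route 3 (166 km), Car 70→Route 2 (163 km) — total 239+46+166+163 = 614 km.
Column-greedy (each route in turn goes to its cheapest remaining truck) gives 693 km, worse by 79.
Next-best assignment: Car 106→Route 2, Car 27→Route 1, Car 91→Route 3, Car 70→Route 4 = 686 km.
No other one-to-one assignment undercuts 614 km.

Min total: 614 km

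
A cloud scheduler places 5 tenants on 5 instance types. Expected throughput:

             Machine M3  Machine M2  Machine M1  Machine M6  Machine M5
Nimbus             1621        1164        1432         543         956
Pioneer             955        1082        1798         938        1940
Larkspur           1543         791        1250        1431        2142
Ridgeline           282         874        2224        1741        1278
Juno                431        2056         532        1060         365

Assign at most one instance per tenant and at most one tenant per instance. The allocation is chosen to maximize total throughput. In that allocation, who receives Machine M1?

Pioneer receives Machine M1.

Optimal: Nimbus→Machine M3 (1621 ops/s), Pioneer→Machine M1 (1798 ops/s), Larkspur→Machine M5 (2142 ops/s), Ridgeline→Machine M6 (1741 ops/s), Juno→Machine M2 (2056 ops/s) — total 1621+1798+2142+1741+2056 = 9358 ops/s.
Column-greedy (each instance in turn goes to its best remaining tenant) gives 9272 ops/s, worse by 86.
Pioneer's own top instance is Machine M5 (1940 ops/s), but forcing Pioneer→Machine M5 and reassigning the rest optimally gives only 9272 ops/s — worse by 86.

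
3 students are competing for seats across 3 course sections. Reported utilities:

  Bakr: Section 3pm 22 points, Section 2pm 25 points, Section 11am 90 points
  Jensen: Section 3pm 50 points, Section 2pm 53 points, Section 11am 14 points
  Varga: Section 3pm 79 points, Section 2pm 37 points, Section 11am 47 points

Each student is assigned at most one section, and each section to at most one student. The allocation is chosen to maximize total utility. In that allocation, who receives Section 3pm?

This is the linear assignment problem.
Optimal: Bakr→Section 11am (90 points), Jensen→Section 2pm (53 points), Varga→Section 3pm (79 points) — total 90+53+79 = 222 points.
Every other assignment is strictly worse.

Varga receives Section 3pm.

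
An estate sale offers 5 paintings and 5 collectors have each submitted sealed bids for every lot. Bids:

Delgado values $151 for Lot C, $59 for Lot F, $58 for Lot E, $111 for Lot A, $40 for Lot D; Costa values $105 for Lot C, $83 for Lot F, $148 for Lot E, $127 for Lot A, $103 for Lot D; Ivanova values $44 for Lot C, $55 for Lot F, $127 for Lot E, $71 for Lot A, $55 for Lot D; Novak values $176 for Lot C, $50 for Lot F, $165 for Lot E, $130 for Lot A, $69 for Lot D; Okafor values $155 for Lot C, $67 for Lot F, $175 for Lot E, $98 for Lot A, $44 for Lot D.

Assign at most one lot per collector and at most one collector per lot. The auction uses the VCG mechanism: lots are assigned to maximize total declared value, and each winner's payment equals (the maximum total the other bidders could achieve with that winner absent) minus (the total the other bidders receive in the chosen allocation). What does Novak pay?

Efficient allocation: Delgado→Lot A ($111), Costa→Lot D ($103), Ivanova→Lot F ($55), Novak→Lot C ($176), Okafor→Lot E ($175); total welfare W = $620.
Novak receives Lot C at value $176, so the others get W − 176 = $444.
Without Novak: best allocation of the remaining 4 bidders over all 5 lots is Delgado→Lot C ($151), Costa→Lot A ($127), Ivanova→Lot F ($55), Okafor→Lot E ($175), total $508.
VCG payment = (others' best without Novak) − (others' welfare with Novak) = 508 − 444 = $64.

Novak pays $64.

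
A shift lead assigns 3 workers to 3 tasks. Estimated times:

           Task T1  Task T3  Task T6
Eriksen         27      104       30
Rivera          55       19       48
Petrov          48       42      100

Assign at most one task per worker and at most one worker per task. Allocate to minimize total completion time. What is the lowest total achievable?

Min total: 97 min

Optimal: Eriksen→Task T6 (30 min), Rivera→Task T3 (19 min), Petrov→Task T1 (48 min) — total 30+19+48 = 97 min.
Row-greedy (each worker in turn takes its cheapest remaining task) gives 146 min, worse by 49.
No other one-to-one assignment undercuts 97 min.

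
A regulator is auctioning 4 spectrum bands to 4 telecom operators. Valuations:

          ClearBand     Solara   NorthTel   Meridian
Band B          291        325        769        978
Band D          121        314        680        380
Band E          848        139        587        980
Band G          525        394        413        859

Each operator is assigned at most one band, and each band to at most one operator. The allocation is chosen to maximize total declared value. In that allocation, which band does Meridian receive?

Meridian receives Band B.

Treat this as an assignment problem: match each operator to one band.
Optimal: ClearBand→Band E ($848M), Solara→Band G ($394M), NorthTel→Band D ($680M), Meridian→Band B ($978M) — total 848+394+680+978 = $2900M.
Row-greedy (each operator in turn takes its best remaining band) gives $2391M, worse by 509.
Next-best assignment: ClearBand→Band E, Solara→Band D, NorthTel→Band B, Meridian→Band G = $2790M.
Every other assignment is strictly worse.
Meridian's own top band is Band E ($980M), but forcing Meridian→Band E and reassigning the rest optimally gives only $2588M — worse by 312.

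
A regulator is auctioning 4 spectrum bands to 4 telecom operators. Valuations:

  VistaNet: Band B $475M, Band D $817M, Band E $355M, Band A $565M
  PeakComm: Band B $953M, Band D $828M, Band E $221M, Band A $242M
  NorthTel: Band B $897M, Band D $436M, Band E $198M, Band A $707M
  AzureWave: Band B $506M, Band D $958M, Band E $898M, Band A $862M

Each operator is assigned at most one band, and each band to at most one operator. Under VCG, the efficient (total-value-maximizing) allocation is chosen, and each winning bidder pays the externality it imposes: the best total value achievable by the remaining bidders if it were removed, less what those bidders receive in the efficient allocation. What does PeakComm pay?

PeakComm pays $190M.

Efficient allocation: VistaNet→Band D ($817M), PeakComm→Band B ($953M), NorthTel→Band A ($707M), AzureWave→Band E ($898M); total welfare W = $3375M.
PeakComm receives Band B at value $953M, so the others get W − 953 = $2422M.
Without PeakComm: best allocation of the remaining 3 bidders over all 4 bands is VistaNet→Band D ($817M), NorthTel→Band B ($897M), AzureWave→Band E ($898M), total $2612M.
VCG payment = (others' best without PeakComm) − (others' welfare with PeakComm) = 2612 − 2422 = $190M.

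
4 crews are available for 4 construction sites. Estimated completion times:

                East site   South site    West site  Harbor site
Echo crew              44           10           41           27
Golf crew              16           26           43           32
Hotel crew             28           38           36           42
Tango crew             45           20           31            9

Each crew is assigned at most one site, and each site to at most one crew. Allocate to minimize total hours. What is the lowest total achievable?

Minimum total: 71 hours

Optimal: Echo crew→South site (10 hours), Golf crew→East site (16 hours), Hotel crew→West site (36 hours), Tango crew→Harbor site (9 hours) — total 10+16+36+9 = 71 hours.
Column-greedy (each site in turn goes to its cheapest remaining crew) gives 99 hours, worse by 28.
Swapping Echo crew↔Golf crew (Echo crew→East site 44 hours, Golf crew→South site 26 hours) adds 44.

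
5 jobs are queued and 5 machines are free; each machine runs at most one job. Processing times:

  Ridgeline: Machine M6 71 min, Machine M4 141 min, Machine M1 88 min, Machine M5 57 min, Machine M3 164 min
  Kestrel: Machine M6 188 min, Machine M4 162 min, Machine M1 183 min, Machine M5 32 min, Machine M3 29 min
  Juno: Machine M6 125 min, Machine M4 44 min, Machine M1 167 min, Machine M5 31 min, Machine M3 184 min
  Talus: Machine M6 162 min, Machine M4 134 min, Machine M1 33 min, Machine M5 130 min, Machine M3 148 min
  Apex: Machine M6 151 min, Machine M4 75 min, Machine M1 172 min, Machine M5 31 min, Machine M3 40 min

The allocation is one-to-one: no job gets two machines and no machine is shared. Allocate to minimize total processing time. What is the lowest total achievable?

Optimal: Ridgeline→Machine M6 (71 min), Kestrel→Machine M3 (29 min), Juno→Machine M4 (44 min), Talus→Machine M1 (33 min), Apex→Machine M5 (31 min) — total 71+29+44+33+31 = 208 min.
Min-entry greedy (repeatedly take the single cheapest remaining cell) gives 239 min, worse by 31.
Checked against all permutations: 208 min is optimal.

Min total: 208 min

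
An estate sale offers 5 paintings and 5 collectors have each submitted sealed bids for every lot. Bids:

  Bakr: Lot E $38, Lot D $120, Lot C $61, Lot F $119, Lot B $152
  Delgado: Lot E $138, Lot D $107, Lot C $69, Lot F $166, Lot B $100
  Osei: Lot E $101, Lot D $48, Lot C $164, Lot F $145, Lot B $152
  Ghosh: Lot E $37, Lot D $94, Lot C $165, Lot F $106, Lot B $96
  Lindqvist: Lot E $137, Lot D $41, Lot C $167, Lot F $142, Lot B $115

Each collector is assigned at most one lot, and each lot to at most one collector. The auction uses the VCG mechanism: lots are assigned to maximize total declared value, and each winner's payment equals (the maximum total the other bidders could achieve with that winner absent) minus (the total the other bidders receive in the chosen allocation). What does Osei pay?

Osei pays $32.

Efficient allocation: Bakr→Lot D ($120), Delgado→Lot F ($166), Osei→Lot B ($152), Ghosh→Lot C ($165), Lindqvist→Lot E ($137); total welfare W = $740.
Osei receives Lot B at value $152, so the others get W − 152 = $588.
Without Osei: best allocation of the remaining 4 bidders over all 5 lots is Bakr→Lot B ($152), Delgado→Lot F ($166), Ghosh→Lot C ($165), Lindqvist→Lot E ($137), total $620.
VCG payment = (others' best without Osei) − (others' welfare with Osei) = 620 − 588 = $32.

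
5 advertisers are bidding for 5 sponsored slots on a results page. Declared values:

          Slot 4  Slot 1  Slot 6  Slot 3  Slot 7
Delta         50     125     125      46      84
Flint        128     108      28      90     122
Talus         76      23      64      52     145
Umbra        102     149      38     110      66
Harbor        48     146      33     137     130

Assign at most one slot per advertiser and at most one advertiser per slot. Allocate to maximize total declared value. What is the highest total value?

Maximum total: $684

Optimal: Delta→Slot 6 ($125), Flint→Slot 4 ($128), Talus→Slot 7 ($145), Umbra→Slot 1 ($149), Harbor→Slot 3 ($137) — total 125+128+145+149+137 = $684.
Row-greedy (each advertiser in turn takes its best remaining slot) gives $541, worse by 143.
Next-best assignment: Delta→Slot 6, Flint→Slot 4, Talus→Slot 7, Umbra→Slot 3, Harbor→Slot 1 = $654.
Checked against all permutations: $684 is optimal.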